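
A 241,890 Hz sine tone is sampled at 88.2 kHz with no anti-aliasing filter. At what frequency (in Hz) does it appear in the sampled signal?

22,710 Hz

Nyquist = 88,200/2 = 44,100 Hz; 241,890 Hz exceeds it.
Alias = |241,890 − 3×88,200| = |241,890 − 264,600| = 22,710 Hz.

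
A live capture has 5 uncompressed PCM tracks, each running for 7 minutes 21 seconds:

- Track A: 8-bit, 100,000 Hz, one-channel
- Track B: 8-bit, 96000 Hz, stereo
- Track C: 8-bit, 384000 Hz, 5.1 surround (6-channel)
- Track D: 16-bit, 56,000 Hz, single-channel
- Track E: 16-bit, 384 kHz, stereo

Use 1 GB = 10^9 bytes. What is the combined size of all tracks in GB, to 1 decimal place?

1.9 GB

7 minutes 21 seconds = 441 s.
Track A: 100,000 × 441 × 1 × 1 = 44,100,000 bytes.
Track B: 96,000 × 441 × 1 × 2 = 84,672,000 bytes.
Track C: 384,000 × 441 × 1 × 6 = 1,016,064,000 bytes.
Track D: 56,000 × 441 × 2 × 1 = 49,392,000 bytes.
Track E: 384,000 × 441 × 2 × 2 = 677,376,000 bytes.
Total = 1,871,604,000 bytes = 1.9 GB.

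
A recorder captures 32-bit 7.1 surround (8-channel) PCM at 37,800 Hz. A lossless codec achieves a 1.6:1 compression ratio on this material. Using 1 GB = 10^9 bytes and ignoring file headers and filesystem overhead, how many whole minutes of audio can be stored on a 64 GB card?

Uncompressed byte rate = 37,800 × 4 × 8 = 1,209,600 bytes/s.
After 1.6:1 compression, effective rate ≈ 756000 bytes/s.
Capacity = 64 × 1,000,000,000 = 64,000,000,000 bytes.
64,000,000,000 / effective rate ≈ 84656.08 s → 1,410 minutes.

1,410 minutes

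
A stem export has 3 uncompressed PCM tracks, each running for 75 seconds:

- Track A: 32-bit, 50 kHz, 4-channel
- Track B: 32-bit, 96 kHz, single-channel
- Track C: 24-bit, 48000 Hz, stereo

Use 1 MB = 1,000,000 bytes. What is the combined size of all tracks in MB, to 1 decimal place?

110.4 MB

Track A: 50,000 × 75 × 4 × 4 = 60,000,000 bytes.
Track B: 96,000 × 75 × 4 × 1 = 28,800,000 bytes.
Track C: 48,000 × 75 × 3 × 2 = 21,600,000 bytes.
Total = 110,400,000 bytes = 110.4 MB.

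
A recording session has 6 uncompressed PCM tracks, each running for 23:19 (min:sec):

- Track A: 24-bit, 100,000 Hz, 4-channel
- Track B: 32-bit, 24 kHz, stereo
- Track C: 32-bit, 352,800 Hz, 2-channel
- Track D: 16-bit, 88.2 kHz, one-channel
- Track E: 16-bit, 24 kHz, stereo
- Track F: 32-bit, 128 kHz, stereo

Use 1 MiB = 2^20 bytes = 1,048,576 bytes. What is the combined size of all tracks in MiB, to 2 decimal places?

7352.46 MiB

23:19 (min:sec) = 1,399 s.
Track A: 100,000 × 1,399 × 3 × 4 = 1,678,800,000 bytes.
Track B: 24,000 × 1,399 × 4 × 2 = 268,608,000 bytes.
Track C: 352,800 × 1,399 × 4 × 2 = 3,948,537,600 bytes.
Track D: 88,200 × 1,399 × 2 × 1 = 246,783,600 bytes.
Track E: 24,000 × 1,399 × 2 × 2 = 134,304,000 bytes.
Track F: 128,000 × 1,399 × 4 × 2 = 1,432,576,000 bytes.
Total = 7,709,609,200 bytes = 7352.46 MiB.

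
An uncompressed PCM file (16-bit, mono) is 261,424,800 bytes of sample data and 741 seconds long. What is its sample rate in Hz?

Bytes = sample_rate × seconds × bytes_per_sample × channels.
sample_rate = 261,424,800 / (741 × 2 × 1) = 261,424,800 / 1,482 = 176,400 Hz.

176,400 Hz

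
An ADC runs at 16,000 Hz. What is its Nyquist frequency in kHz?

Nyquist frequency = sample rate / 2 = 16,000 / 2 = 8 kHz.

8 kHz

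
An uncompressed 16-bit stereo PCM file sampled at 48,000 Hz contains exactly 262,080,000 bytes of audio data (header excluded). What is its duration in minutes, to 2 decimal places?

Byte rate = 48,000 × 2 × 2 = 192,000 bytes/s.
Duration = 262,080,000 / 192,000 = 1,365 s.
1,365 s / 60 = 22.75 minutes.

22.75 minutes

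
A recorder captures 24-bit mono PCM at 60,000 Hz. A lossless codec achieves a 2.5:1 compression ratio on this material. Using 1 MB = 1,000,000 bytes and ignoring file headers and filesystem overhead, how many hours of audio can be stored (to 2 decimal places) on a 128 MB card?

0.49 hours

Uncompressed byte rate = 60,000 × 3 × 1 = 180,000 bytes/s.
After 2.5:1 compression, effective rate ≈ 72000 bytes/s.
Capacity = 128 × 1,000,000 = 128,000,000 bytes.
128,000,000 / effective rate ≈ 1777.78 s → 0.49 hours.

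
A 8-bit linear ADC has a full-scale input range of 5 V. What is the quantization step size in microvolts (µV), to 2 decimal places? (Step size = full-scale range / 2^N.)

5 V / 2^8 = 5 / 256 V = 19531.25 µV.

19531.25 µV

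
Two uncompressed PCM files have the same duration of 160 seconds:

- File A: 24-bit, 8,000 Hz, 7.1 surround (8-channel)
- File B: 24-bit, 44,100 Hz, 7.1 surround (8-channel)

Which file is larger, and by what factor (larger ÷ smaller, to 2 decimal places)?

File B, by a factor of 5.51

File A: 8,000 × 3 × 8 = 192,000 bytes/s.
File B: 44,100 × 3 × 8 = 1,058,400 bytes/s.
File B is larger; ratio = 169,344,000 / 30,720,000 = 5.51.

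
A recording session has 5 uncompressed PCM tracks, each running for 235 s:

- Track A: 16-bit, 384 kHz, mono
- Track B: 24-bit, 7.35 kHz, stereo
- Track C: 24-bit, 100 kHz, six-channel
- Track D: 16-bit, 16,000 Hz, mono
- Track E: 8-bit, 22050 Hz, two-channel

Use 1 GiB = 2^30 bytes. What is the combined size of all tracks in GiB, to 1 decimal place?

0.6 GiB

Track A: 384,000 × 235 × 2 × 1 = 180,480,000 bytes.
Track B: 7,350 × 235 × 3 × 2 = 10,363,500 bytes.
Track C: 100,000 × 235 × 3 × 6 = 423,000,000 bytes.
Track D: 16,000 × 235 × 2 × 1 = 7,520,000 bytes.
Track E: 22,050 × 235 × 1 × 2 = 10,363,500 bytes.
Total = 631,727,000 bytes = 0.6 GiB.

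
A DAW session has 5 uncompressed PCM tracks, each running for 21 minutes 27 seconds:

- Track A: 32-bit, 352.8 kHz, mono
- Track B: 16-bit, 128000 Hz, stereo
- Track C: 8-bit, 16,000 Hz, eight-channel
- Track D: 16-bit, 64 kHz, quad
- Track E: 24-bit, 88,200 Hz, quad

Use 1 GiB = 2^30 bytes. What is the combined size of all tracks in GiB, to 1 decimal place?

4.3 GiB

21 minutes 27 seconds = 1,287 s.
Track A: 352,800 × 1,287 × 4 × 1 = 1,816,214,400 bytes.
Track B: 128,000 × 1,287 × 2 × 2 = 658,944,000 bytes.
Track C: 16,000 × 1,287 × 1 × 8 = 164,736,000 bytes.
Track D: 64,000 × 1,287 × 2 × 4 = 658,944,000 bytes.
Track E: 88,200 × 1,287 × 3 × 4 = 1,362,160,800 bytes.
Total = 4,660,999,200 bytes = 4.3 GiB.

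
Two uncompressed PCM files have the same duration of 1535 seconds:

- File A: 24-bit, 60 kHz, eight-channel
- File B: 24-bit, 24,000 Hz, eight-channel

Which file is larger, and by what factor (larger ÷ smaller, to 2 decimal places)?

File A, by a factor of 2.50

File A: 60,000 × 3 × 8 = 1,440,000 bytes/s.
File B: 24,000 × 3 × 8 = 576,000 bytes/s.
File A is larger; ratio = 2,210,400,000 / 884,160,000 = 2.50.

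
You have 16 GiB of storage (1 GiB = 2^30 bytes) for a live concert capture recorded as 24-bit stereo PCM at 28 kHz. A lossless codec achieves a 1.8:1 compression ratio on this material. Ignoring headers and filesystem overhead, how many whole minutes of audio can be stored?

Uncompressed byte rate = 28,000 × 3 × 2 = 168,000 bytes/s.
After 1.8:1 compression, effective rate ≈ 93333.33 bytes/s.
Capacity = 16 × 1,073,741,824 = 17,179,869,184 bytes.
17,179,869,184 / effective rate ≈ 184070.03 s → 3,067 minutes.

3,067 minutes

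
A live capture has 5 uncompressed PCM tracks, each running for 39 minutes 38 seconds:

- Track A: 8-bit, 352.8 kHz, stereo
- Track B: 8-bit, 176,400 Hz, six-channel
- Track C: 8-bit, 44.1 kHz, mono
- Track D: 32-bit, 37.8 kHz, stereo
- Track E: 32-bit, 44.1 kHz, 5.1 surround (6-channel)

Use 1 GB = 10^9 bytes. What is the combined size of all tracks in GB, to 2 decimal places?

7.54 GB

39 minutes 38 seconds = 2,378 s.
Track A: 352,800 × 2,378 × 1 × 2 = 1,677,916,800 bytes.
Track B: 176,400 × 2,378 × 1 × 6 = 2,516,875,200 bytes.
Track C: 44,100 × 2,378 × 1 × 1 = 104,869,800 bytes.
Track D: 37,800 × 2,378 × 4 × 2 = 719,107,200 bytes.
Track E: 44,100 × 2,378 × 4 × 6 = 2,516,875,200 bytes.
Total = 7,535,644,200 bytes = 7.54 GB.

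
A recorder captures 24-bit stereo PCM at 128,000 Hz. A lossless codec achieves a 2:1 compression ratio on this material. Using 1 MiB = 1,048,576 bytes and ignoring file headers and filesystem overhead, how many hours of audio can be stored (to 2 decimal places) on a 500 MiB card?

0.38 hours

Uncompressed byte rate = 128,000 × 3 × 2 = 768,000 bytes/s.
After 2:1 compression, effective rate ≈ 384000 bytes/s.
Capacity = 500 × 1,048,576 = 524,288,000 bytes.
524,288,000 / effective rate ≈ 1365.33 s → 0.38 hours.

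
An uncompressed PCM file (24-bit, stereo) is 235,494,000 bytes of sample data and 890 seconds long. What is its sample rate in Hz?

44,100 Hz

Bytes = sample_rate × seconds × bytes_per_sample × channels.
sample_rate = 235,494,000 / (890 × 3 × 2) = 235,494,000 / 5,340 = 44,100 Hz.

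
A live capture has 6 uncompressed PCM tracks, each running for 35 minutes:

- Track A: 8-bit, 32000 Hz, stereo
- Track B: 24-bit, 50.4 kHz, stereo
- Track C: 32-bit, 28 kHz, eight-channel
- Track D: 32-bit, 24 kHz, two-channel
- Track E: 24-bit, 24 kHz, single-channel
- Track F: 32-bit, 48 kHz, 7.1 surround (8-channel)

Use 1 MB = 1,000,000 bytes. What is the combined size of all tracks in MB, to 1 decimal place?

6431.0 MB

35 minutes = 2,100 s.
Track A: 32,000 × 2,100 × 1 × 2 = 134,400,000 bytes.
Track B: 50,400 × 2,100 × 3 × 2 = 635,040,000 bytes.
Track C: 28,000 × 2,100 × 4 × 8 = 1,881,600,000 bytes.
Track D: 24,000 × 2,100 × 4 × 2 = 403,200,000 bytes.
Track E: 24,000 × 2,100 × 3 × 1 = 151,200,000 bytes.
Track F: 48,000 × 2,100 × 4 × 8 = 3,225,600,000 bytes.
Total = 6,431,040,000 bytes = 6431.0 MB.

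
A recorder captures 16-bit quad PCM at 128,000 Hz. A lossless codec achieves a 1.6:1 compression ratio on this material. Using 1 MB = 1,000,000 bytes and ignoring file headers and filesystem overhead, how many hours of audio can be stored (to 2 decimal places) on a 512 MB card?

Uncompressed byte rate = 128,000 × 2 × 4 = 1,024,000 bytes/s.
After 1.6:1 compression, effective rate ≈ 640000 bytes/s.
Capacity = 512 × 1,000,000 = 512,000,000 bytes.
512,000,000 / effective rate ≈ 800 s → 0.22 hours.

0.22 hours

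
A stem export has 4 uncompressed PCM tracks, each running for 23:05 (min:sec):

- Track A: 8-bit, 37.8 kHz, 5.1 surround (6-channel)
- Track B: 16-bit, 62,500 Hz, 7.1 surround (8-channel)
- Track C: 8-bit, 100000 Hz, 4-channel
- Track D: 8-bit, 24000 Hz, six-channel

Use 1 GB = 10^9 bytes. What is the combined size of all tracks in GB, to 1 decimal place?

2.5 GB

23:05 (min:sec) = 1,385 s.
Track A: 37,800 × 1,385 × 1 × 6 = 314,118,000 bytes.
Track B: 62,500 × 1,385 × 2 × 8 = 1,385,000,000 bytes.
Track C: 100,000 × 1,385 × 1 × 4 = 554,000,000 bytes.
Track D: 24,000 × 1,385 × 1 × 6 = 199,440,000 bytes.
Total = 2,452,558,000 bytes = 2.5 GB.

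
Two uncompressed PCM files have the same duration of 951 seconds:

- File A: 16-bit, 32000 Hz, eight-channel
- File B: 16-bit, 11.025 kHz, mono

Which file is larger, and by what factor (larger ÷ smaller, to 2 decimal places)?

File A, by a factor of 23.22

File A: 32,000 × 2 × 8 = 512,000 bytes/s.
File B: 11,025 × 2 × 1 = 22,050 bytes/s.
File A is larger; ratio = 486,912,000 / 20,969,550 = 23.22.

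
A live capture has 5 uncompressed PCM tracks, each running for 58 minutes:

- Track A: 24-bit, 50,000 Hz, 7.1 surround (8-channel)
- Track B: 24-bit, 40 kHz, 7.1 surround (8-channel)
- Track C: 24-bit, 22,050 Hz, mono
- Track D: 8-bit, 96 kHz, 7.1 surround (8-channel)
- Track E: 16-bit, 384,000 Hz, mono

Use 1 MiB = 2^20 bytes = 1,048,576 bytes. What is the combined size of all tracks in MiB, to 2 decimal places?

58 minutes = 3,480 s.
Track A: 50,000 × 3,480 × 3 × 8 = 4,176,000,000 bytes.
Track B: 40,000 × 3,480 × 3 × 8 = 3,340,800,000 bytes.
Track C: 22,050 × 3,480 × 3 × 1 = 230,202,000 bytes.
Track D: 96,000 × 3,480 × 1 × 8 = 2,672,640,000 bytes.
Track E: 384,000 × 3,480 × 2 × 1 = 2,672,640,000 bytes.
Total = 13,092,282,000 bytes = 12485.77 MiB.

12485.77 MiB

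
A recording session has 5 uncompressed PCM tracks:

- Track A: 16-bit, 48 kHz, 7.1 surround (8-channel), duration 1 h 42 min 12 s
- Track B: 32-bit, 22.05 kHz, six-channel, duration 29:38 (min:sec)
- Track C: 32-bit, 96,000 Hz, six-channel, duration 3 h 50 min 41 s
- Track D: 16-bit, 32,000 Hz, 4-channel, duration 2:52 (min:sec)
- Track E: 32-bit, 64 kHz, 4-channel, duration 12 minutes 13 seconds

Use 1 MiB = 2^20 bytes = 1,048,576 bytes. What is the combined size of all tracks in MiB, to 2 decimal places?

Track A: 1 h 42 min 12 s = 6,132 s; 48,000 × 6,132 × 2 × 8 = 4,709,376,000 bytes.
Track B: 29:38 (min:sec) = 1,778 s; 22,050 × 1,778 × 4 × 6 = 940,917,600 bytes.
Track C: 3 h 50 min 41 s = 13,841 s; 96,000 × 13,841 × 4 × 6 = 31,889,664,000 bytes.
Track D: 2:52 (min:sec) = 172 s; 32,000 × 172 × 2 × 4 = 44,032,000 bytes.
Track E: 12 minutes 13 seconds = 733 s; 64,000 × 733 × 4 × 4 = 750,592,000 bytes.
Total = 38,334,581,600 bytes = 36558.71 MiB.

36558.71 MiB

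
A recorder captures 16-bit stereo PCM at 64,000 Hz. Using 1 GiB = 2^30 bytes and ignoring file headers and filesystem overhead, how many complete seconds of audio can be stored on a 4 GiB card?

16,777 seconds

Uncompressed byte rate = 64,000 × 2 × 2 = 256,000 bytes/s.
Capacity = 4 × 1,073,741,824 = 4,294,967,296 bytes.
4,294,967,296 / 256,000 ≈ 16777.22 s → 16,777 seconds.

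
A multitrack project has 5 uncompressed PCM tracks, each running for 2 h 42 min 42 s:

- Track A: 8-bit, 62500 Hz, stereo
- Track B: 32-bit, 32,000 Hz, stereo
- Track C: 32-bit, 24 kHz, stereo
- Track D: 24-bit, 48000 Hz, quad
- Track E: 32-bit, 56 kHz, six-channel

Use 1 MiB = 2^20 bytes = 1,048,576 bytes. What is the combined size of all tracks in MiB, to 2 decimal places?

2 h 42 min 42 s = 9,762 s.
Track A: 62,500 × 9,762 × 1 × 2 = 1,220,250,000 bytes.
Track B: 32,000 × 9,762 × 4 × 2 = 2,499,072,000 bytes.
Track C: 24,000 × 9,762 × 4 × 2 = 1,874,304,000 bytes.
Track D: 48,000 × 9,762 × 3 × 4 = 5,622,912,000 bytes.
Track E: 56,000 × 9,762 × 4 × 6 = 13,120,128,000 bytes.
Total = 24,336,666,000 bytes = 23209.25 MiB.

23209.25 MiB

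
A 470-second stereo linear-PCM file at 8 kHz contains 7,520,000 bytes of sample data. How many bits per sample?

Bytes per sample = 7,520,000 / (8,000 × 470 × 2) = 7,520,000 / 7,520,000 = 1.
Bit depth = 1 × 8 = 8 bits.

8 bits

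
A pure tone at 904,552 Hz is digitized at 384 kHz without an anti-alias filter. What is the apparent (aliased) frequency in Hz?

Nyquist = 384,000/2 = 192,000 Hz; 904,552 Hz exceeds it.
Alias = |904,552 − 2×384,000| = |904,552 − 768,000| = 136,552 Hz.

136,552 Hz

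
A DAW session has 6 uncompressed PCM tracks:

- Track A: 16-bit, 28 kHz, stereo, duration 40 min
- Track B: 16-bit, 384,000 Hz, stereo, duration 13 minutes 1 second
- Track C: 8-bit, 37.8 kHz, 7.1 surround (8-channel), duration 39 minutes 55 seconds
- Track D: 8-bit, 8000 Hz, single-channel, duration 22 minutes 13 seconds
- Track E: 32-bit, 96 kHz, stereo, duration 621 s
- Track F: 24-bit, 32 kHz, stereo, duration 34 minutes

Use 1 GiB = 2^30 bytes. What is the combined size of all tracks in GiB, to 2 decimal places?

2.86 GiB

Track A: 40 min = 2,400 s; 28,000 × 2,400 × 2 × 2 = 268,800,000 bytes.
Track B: 13 minutes 1 second = 781 s; 384,000 × 781 × 2 × 2 = 1,199,616,000 bytes.
Track C: 39 minutes 55 seconds = 2,395 s; 37,800 × 2,395 × 1 × 8 = 724,248,000 bytes.
Track D: 22 minutes 13 seconds = 1,333 s; 8,000 × 1,333 × 1 × 1 = 10,664,000 bytes.
Track E: 96,000 × 621 × 4 × 2 = 476,928,000 bytes.
Track F: 34 minutes = 2,040 s; 32,000 × 2,040 × 3 × 2 = 391,680,000 bytes.
Total = 3,071,936,000 bytes = 2.86 GiB.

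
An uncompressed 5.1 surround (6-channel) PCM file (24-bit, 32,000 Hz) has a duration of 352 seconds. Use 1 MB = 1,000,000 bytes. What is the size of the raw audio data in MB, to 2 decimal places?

202.75 MB

Bytes = 32,000 samples/s × 352 s × 3 bytes/sample × 6 ch = 202,752,000 bytes.
202,752,000 / 1,000,000 = 202.75 MB.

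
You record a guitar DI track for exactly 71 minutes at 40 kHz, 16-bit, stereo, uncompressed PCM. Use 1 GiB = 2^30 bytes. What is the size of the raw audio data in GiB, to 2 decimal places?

Duration = exactly 71 minutes = 4,260 s.
Bytes = 40,000 samples/s × 4,260 s × 2 bytes/sample × 2 ch = 681,600,000 bytes.
681,600,000 / 1,073,741,824 = 0.63 GiB.

0.63 GiB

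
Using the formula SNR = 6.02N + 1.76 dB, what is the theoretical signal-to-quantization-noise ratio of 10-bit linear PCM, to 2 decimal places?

6.02 × 10 + 1.76 = 61.96 dB.

61.96 dB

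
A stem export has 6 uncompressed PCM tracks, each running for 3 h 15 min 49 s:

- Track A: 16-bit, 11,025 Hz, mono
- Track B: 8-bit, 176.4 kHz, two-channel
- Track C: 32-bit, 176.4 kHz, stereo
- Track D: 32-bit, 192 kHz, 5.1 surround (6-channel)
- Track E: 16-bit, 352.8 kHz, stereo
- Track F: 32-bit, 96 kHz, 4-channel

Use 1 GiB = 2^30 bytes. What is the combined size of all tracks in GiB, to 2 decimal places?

102.21 GiB

3 h 15 min 49 s = 11,749 s.
Track A: 11,025 × 11,749 × 2 × 1 = 259,065,450 bytes.
Track B: 176,400 × 11,749 × 1 × 2 = 4,145,047,200 bytes.
Track C: 176,400 × 11,749 × 4 × 2 = 16,580,188,800 bytes.
Track D: 192,000 × 11,749 × 4 × 6 = 54,139,392,000 bytes.
Track E: 352,800 × 11,749 × 2 × 2 = 16,580,188,800 bytes.
Track F: 96,000 × 11,749 × 4 × 4 = 18,046,464,000 bytes.
Total = 109,750,346,250 bytes = 102.21 GiB.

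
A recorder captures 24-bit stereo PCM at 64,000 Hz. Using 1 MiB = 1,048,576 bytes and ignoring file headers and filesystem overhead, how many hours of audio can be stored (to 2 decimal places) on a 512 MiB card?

0.39 hours

Uncompressed byte rate = 64,000 × 3 × 2 = 384,000 bytes/s.
Capacity = 512 × 1,048,576 = 536,870,912 bytes.
536,870,912 / 384,000 ≈ 1398.1 s → 0.39 hours.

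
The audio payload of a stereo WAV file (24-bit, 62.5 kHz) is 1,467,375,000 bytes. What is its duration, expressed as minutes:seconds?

Byte rate = 62,500 × 3 × 2 = 375,000 bytes/s.
Duration = 1,467,375,000 / 375,000 = 3,913 s.
3,913 s = 65:13.

65:13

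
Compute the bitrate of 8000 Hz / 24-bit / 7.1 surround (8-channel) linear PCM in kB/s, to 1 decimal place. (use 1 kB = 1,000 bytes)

192.0 kB/s

Bit rate = 8,000 × 24 × 8 = 1,536,000 bits/s.
1,536,000 / 8 = 192,000 B/s = 192.0 kB/s.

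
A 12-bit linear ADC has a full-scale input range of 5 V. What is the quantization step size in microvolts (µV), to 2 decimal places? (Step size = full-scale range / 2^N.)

1220.70 µV

5 V / 2^12 = 5 / 4,096 V = 1220.70 µV.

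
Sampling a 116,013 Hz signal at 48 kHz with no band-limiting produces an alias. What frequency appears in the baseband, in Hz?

Nyquist = 48,000/2 = 24,000 Hz; 116,013 Hz exceeds it.
Alias = |116,013 − 2×48,000| = |116,013 − 96,000| = 20,013 Hz.

20,013 Hz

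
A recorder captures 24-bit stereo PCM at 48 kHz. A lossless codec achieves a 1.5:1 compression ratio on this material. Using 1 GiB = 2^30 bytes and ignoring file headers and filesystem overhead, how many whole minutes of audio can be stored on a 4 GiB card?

Uncompressed byte rate = 48,000 × 3 × 2 = 288,000 bytes/s.
After 1.5:1 compression, effective rate ≈ 192000 bytes/s.
Capacity = 4 × 1,073,741,824 = 4,294,967,296 bytes.
4,294,967,296 / effective rate ≈ 22369.62 s → 372 minutes.

372 minutes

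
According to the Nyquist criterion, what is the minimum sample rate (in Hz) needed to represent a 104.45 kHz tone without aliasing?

Minimum sample rate = 2 × 104,450 Hz = 208,900 Hz.

208,900 Hz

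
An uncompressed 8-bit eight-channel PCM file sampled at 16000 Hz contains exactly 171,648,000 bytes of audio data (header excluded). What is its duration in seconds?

Byte rate = 16,000 × 1 × 8 = 128,000 bytes/s.
Duration = 171,648,000 / 128,000 = 1,341 s.

1,341 seconds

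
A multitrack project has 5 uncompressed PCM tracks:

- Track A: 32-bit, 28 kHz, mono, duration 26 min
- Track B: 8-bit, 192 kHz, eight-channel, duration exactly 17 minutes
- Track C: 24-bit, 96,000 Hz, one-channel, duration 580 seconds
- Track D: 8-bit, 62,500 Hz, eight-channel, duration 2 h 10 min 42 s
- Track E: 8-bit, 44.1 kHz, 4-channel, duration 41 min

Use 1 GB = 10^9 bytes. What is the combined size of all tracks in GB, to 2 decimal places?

Track A: 26 min = 1,560 s; 28,000 × 1,560 × 4 × 1 = 174,720,000 bytes.
Track B: exactly 17 minutes = 1,020 s; 192,000 × 1,020 × 1 × 8 = 1,566,720,000 bytes.
Track C: 96,000 × 580 × 3 × 1 = 167,040,000 bytes.
Track D: 2 h 10 min 42 s = 7,842 s; 62,500 × 7,842 × 1 × 8 = 3,921,000,000 bytes.
Track E: 41 min = 2,460 s; 44,100 × 2,460 × 1 × 4 = 433,944,000 bytes.
Total = 6,263,424,000 bytes = 6.26 GB.

6.26 GB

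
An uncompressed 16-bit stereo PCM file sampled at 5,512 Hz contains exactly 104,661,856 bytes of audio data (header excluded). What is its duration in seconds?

4,747 seconds

Byte rate = 5,512 × 2 × 2 = 22,048 bytes/s.
Duration = 104,661,856 / 22,048 = 4,747 s.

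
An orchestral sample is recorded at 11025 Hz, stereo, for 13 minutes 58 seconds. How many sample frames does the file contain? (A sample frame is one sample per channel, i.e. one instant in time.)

9,238,950 sample frames

13 minutes 58 seconds = 838 s.
11,025 samples/s × 838 s = 9,238,950 frames.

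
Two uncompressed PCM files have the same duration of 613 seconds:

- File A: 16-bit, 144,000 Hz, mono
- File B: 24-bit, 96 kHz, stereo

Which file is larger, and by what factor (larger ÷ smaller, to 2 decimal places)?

File B, by a factor of 2.00

File A: 144,000 × 2 × 1 = 288,000 bytes/s.
File B: 96,000 × 3 × 2 = 576,000 bytes/s.
File B is larger; ratio = 353,088,000 / 176,544,000 = 2.00.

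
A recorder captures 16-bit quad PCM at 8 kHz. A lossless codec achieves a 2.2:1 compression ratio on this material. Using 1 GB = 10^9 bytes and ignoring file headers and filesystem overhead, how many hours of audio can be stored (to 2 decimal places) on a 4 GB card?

38.19 hours

Uncompressed byte rate = 8,000 × 2 × 4 = 64,000 bytes/s.
After 2.2:1 compression, effective rate ≈ 29090.91 bytes/s.
Capacity = 4 × 1,000,000,000 = 4,000,000,000 bytes.
4,000,000,000 / effective rate ≈ 137500 s → 38.19 hours.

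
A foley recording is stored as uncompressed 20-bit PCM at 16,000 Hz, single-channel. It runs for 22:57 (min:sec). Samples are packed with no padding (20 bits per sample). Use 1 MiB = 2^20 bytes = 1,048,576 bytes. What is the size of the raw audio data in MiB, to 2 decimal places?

Duration = 22:57 (min:sec) = 1,377 s.
Bits = 16,000 × 1,377 × 20 × 1 = 440,640,000 bits = 55,080,000 bytes.
55,080,000 / 1,048,576 = 52.53 MiB.

52.53 MiB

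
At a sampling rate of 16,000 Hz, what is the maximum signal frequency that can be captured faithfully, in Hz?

8,000 Hz

Nyquist frequency = sample rate / 2 = 16,000 / 2 = 8,000 Hz.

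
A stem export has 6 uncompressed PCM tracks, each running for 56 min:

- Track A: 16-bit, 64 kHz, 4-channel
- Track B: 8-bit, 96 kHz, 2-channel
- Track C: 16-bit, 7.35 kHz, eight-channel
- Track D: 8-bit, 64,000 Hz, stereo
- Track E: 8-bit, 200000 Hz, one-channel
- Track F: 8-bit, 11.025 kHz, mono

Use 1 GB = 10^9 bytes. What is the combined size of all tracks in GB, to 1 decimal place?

3.9 GB

56 min = 3,360 s.
Track A: 64,000 × 3,360 × 2 × 4 = 1,720,320,000 bytes.
Track B: 96,000 × 3,360 × 1 × 2 = 645,120,000 bytes.
Track C: 7,350 × 3,360 × 2 × 8 = 395,136,000 bytes.
Track D: 64,000 × 3,360 × 1 × 2 = 430,080,000 bytes.
Track E: 200,000 × 3,360 × 1 × 1 = 672,000,000 bytes.
Track F: 11,025 × 3,360 × 1 × 1 = 37,044,000 bytes.
Total = 3,899,700,000 bytes = 3.9 GB.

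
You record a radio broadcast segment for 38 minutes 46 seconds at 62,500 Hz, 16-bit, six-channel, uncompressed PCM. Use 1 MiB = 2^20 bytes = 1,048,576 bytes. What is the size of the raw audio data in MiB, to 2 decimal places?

1663.68 MiB

Duration = 38 minutes 46 seconds = 2,326 s.
Bytes = 62,500 samples/s × 2,326 s × 2 bytes/sample × 6 ch = 1,744,500,000 bytes.
1,744,500,000 / 1,048,576 = 1663.68 MiB.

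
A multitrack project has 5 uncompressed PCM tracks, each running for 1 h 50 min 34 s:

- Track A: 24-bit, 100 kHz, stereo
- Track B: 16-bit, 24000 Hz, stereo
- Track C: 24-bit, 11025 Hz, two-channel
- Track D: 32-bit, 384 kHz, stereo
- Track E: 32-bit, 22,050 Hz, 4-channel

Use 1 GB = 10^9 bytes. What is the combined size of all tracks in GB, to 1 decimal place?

27.8 GB

1 h 50 min 34 s = 6,634 s.
Track A: 100,000 × 6,634 × 3 × 2 = 3,980,400,000 bytes.
Track B: 24,000 × 6,634 × 2 × 2 = 636,864,000 bytes.
Track C: 11,025 × 6,634 × 3 × 2 = 438,839,100 bytes.
Track D: 384,000 × 6,634 × 4 × 2 = 20,379,648,000 bytes.
Track E: 22,050 × 6,634 × 4 × 4 = 2,340,475,200 bytes.
Total = 27,776,226,300 bytes = 27.8 GB.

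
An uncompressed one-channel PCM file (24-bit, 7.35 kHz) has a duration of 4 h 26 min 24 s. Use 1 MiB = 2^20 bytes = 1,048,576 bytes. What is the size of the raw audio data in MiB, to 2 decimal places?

Duration = 4 h 26 min 24 s = 15,984 s.
Bytes = 7,350 samples/s × 15,984 s × 3 bytes/sample × 1 ch = 352,447,200 bytes.
352,447,200 / 1,048,576 = 336.12 MiB.

336.12 MiB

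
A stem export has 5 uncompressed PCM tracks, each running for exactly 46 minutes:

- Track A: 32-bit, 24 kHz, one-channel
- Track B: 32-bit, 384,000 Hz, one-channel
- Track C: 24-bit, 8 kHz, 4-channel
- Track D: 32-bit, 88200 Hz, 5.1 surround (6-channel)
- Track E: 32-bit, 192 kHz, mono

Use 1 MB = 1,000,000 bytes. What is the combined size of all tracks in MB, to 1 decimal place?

exactly 46 minutes = 2,760 s.
Track A: 24,000 × 2,760 × 4 × 1 = 264,960,000 bytes.
Track B: 384,000 × 2,760 × 4 × 1 = 4,239,360,000 bytes.
Track C: 8,000 × 2,760 × 3 × 4 = 264,960,000 bytes.
Track D: 88,200 × 2,760 × 4 × 6 = 5,842,368,000 bytes.
Track E: 192,000 × 2,760 × 4 × 1 = 2,119,680,000 bytes.
Total = 12,731,328,000 bytes = 12731.3 MB.

12731.3 MB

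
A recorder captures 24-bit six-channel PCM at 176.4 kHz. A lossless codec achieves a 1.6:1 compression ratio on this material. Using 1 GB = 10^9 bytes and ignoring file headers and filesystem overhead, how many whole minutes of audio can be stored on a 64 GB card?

537 minutes

Uncompressed byte rate = 176,400 × 3 × 6 = 3,175,200 bytes/s.
After 1.6:1 compression, effective rate ≈ 1984500 bytes/s.
Capacity = 64 × 1,000,000,000 = 64,000,000,000 bytes.
64,000,000,000 / effective rate ≈ 32249.94 s → 537 minutes.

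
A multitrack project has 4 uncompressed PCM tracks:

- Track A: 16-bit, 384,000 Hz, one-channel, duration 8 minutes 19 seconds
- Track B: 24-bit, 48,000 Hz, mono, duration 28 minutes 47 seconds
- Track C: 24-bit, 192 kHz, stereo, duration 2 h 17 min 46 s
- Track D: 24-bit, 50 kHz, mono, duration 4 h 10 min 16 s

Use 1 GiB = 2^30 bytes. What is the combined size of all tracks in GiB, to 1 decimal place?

11.6 GiB

Track A: 8 minutes 19 seconds = 499 s; 384,000 × 499 × 2 × 1 = 383,232,000 bytes.
Track B: 28 minutes 47 seconds = 1,727 s; 48,000 × 1,727 × 3 × 1 = 248,688,000 bytes.
Track C: 2 h 17 min 46 s = 8,266 s; 192,000 × 8,266 × 3 × 2 = 9,522,432,000 bytes.
Track D: 4 h 10 min 16 s = 15,016 s; 50,000 × 15,016 × 3 × 1 = 2,252,400,000 bytes.
Total = 12,406,752,000 bytes = 11.6 GiB.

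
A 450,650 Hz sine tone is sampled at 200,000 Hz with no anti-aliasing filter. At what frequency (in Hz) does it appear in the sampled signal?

Nyquist = 200,000/2 = 100,000 Hz; 450,650 Hz exceeds it.
Alias = |450,650 − 2×200,000| = |450,650 − 400,000| = 50,650 Hz.

50,650 Hz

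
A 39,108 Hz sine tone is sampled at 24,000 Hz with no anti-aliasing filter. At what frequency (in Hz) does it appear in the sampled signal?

Nyquist = 24,000/2 = 12,000 Hz; 39,108 Hz exceeds it.
Alias = |39,108 − 2×24,000| = |39,108 − 48,000| = 8,892 Hz.

8,892 Hz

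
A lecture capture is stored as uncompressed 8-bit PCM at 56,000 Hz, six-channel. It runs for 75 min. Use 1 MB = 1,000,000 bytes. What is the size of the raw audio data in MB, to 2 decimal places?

1512.00 MB

Duration = 75 min = 4,500 s.
Bytes = 56,000 samples/s × 4,500 s × 1 bytes/sample × 6 ch = 1,512,000,000 bytes.
1,512,000,000 / 1,000,000 = 1512.00 MB.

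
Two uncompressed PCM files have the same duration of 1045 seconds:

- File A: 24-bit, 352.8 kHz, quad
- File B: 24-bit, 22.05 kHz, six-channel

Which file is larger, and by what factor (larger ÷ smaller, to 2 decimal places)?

File A: 352,800 × 3 × 4 = 4,233,600 bytes/s.
File B: 22,050 × 3 × 6 = 396,900 bytes/s.
File A is larger; ratio = 4,424,112,000 / 414,760,500 = 10.67.

File A, by a factor of 10.67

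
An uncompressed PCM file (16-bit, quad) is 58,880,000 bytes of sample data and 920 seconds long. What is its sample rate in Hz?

8,000 Hz

Bytes = sample_rate × seconds × bytes_per_sample × channels.
sample_rate = 58,880,000 / (920 × 2 × 4) = 58,880,000 / 7,360 = 8,000 Hz.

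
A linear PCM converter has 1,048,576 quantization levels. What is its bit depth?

log2(1,048,576) = 20.

20 bits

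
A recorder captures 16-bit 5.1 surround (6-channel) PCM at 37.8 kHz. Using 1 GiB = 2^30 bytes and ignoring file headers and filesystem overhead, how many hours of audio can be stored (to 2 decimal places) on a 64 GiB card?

Uncompressed byte rate = 37,800 × 2 × 6 = 453,600 bytes/s.
Capacity = 64 × 1,073,741,824 = 68,719,476,736 bytes.
68,719,476,736 / 453,600 ≈ 151497.96 s → 42.08 hours.

42.08 hours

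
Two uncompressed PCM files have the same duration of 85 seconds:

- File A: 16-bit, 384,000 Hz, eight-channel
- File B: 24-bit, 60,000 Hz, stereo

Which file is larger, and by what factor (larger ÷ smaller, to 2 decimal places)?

File A, by a factor of 17.07

File A: 384,000 × 2 × 8 = 6,144,000 bytes/s.
File B: 60,000 × 3 × 2 = 360,000 bytes/s.
File A is larger; ratio = 522,240,000 / 30,600,000 = 17.07.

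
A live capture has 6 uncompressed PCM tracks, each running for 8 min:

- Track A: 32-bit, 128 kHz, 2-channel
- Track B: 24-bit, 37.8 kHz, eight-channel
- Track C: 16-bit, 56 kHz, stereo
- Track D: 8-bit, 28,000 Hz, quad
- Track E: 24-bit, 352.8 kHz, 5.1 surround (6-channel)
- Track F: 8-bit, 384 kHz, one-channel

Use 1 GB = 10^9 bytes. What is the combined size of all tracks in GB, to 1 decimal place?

8 min = 480 s.
Track A: 128,000 × 480 × 4 × 2 = 491,520,000 bytes.
Track B: 37,800 × 480 × 3 × 8 = 435,456,000 bytes.
Track C: 56,000 × 480 × 2 × 2 = 107,520,000 bytes.
Track D: 28,000 × 480 × 1 × 4 = 53,760,000 bytes.
Track E: 352,800 × 480 × 3 × 6 = 3,048,192,000 bytes.
Track F: 384,000 × 480 × 1 × 1 = 184,320,000 bytes.
Total = 4,320,768,000 bytes = 4.3 GB.

4.3 GB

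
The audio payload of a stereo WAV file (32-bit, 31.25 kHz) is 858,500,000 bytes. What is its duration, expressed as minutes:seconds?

57:14

Byte rate = 31,250 × 4 × 2 = 250,000 bytes/s.
Duration = 858,500,000 / 250,000 = 3,434 s.
3,434 s = 57:14.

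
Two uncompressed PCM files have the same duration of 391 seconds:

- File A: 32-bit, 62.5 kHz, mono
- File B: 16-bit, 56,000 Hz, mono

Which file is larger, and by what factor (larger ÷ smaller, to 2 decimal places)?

File A, by a factor of 2.23

File A: 62,500 × 4 × 1 = 250,000 bytes/s.
File B: 56,000 × 2 × 1 = 112,000 bytes/s.
File A is larger; ratio = 97,750,000 / 43,792,000 = 2.23.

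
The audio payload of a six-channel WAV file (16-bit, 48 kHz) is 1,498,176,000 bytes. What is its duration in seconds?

2,601 seconds

Byte rate = 48,000 × 2 × 6 = 576,000 bytes/s.
Duration = 1,498,176,000 / 576,000 = 2,601 s.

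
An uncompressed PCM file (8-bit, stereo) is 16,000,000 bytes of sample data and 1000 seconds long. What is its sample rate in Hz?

Bytes = sample_rate × seconds × bytes_per_sample × channels.
sample_rate = 16,000,000 / (1,000 × 1 × 2) = 16,000,000 / 2,000 = 8,000 Hz.

8,000 Hz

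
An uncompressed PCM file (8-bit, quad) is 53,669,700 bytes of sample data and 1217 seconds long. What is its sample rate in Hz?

Bytes = sample_rate × seconds × bytes_per_sample × channels.
sample_rate = 53,669,700 / (1,217 × 1 × 4) = 53,669,700 / 4,868 = 11,025 Hz.

11,025 Hz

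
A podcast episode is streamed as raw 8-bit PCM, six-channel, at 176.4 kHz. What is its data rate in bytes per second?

1,058,400 bytes/s

Bit rate = 176,400 × 8 × 6 = 8,467,200 bits/s.
8,467,200 / 8 = 1,058,400 bytes/s.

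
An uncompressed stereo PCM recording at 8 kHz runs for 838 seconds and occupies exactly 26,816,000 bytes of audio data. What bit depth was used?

16 bits

Bytes per sample = 26,816,000 / (8,000 × 838 × 2) = 26,816,000 / 13,408,000 = 2.
Bit depth = 2 × 8 = 16 bits.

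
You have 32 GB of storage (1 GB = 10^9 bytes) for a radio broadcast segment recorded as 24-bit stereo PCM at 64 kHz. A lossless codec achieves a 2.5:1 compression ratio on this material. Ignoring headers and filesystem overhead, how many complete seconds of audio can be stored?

208,333 seconds

Uncompressed byte rate = 64,000 × 3 × 2 = 384,000 bytes/s.
After 2.5:1 compression, effective rate ≈ 153600 bytes/s.
Capacity = 32 × 1,000,000,000 = 32,000,000,000 bytes.
32,000,000,000 / effective rate ≈ 208333.33 s → 208,333 seconds.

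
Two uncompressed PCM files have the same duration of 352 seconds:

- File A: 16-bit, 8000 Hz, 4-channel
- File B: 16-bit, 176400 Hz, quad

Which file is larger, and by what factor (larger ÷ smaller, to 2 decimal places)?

File B, by a factor of 22.05

File A: 8,000 × 2 × 4 = 64,000 bytes/s.
File B: 176,400 × 2 × 4 = 1,411,200 bytes/s.
File B is larger; ratio = 496,742,400 / 22,528,000 = 22.05.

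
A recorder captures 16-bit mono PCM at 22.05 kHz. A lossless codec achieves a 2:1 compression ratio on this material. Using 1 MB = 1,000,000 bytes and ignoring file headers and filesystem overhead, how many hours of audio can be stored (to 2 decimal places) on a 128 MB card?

1.61 hours

Uncompressed byte rate = 22,050 × 2 × 1 = 44,100 bytes/s.
After 2:1 compression, effective rate ≈ 22050 bytes/s.
Capacity = 128 × 1,000,000 = 128,000,000 bytes.
128,000,000 / effective rate ≈ 5804.99 s → 1.61 hours.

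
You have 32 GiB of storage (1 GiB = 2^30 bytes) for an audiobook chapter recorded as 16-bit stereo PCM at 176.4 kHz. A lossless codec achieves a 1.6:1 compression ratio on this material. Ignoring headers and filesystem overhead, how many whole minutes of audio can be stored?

1,298 minutes

Uncompressed byte rate = 176,400 × 2 × 2 = 705,600 bytes/s.
After 1.6:1 compression, effective rate ≈ 441000 bytes/s.
Capacity = 32 × 1,073,741,824 = 34,359,738,368 bytes.
34,359,738,368 / effective rate ≈ 77913.24 s → 1,298 minutes.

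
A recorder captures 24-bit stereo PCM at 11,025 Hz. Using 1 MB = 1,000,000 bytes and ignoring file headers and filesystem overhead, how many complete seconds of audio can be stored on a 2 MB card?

30 seconds

Uncompressed byte rate = 11,025 × 3 × 2 = 66,150 bytes/s.
Capacity = 2 × 1,000,000 = 2,000,000 bytes.
2,000,000 / 66,150 ≈ 30.23 s → 30 seconds.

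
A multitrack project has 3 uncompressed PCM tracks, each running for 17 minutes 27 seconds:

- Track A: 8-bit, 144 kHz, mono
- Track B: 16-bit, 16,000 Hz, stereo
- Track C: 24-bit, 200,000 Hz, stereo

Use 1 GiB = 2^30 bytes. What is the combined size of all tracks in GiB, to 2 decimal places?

1.37 GiB

17 minutes 27 seconds = 1,047 s.
Track A: 144,000 × 1,047 × 1 × 1 = 150,768,000 bytes.
Track B: 16,000 × 1,047 × 2 × 2 = 67,008,000 bytes.
Track C: 200,000 × 1,047 × 3 × 2 = 1,256,400,000 bytes.
Total = 1,474,176,000 bytes = 1.37 GiB.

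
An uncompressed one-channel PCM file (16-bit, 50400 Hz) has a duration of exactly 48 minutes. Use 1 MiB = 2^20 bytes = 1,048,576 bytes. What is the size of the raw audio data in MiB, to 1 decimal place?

276.9 MiB

Duration = exactly 48 minutes = 2,880 s.
Bytes = 50,400 samples/s × 2,880 s × 2 bytes/sample × 1 ch = 290,304,000 bytes.
290,304,000 / 1,048,576 = 276.9 MiB.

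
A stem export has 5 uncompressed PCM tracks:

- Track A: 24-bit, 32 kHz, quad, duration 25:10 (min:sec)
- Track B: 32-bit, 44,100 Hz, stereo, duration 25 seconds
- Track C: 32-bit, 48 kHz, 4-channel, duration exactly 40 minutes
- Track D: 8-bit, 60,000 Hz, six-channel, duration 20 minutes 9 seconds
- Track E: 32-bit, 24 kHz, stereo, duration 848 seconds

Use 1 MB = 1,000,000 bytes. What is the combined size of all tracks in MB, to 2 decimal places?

Track A: 25:10 (min:sec) = 1,510 s; 32,000 × 1,510 × 3 × 4 = 579,840,000 bytes.
Track B: 44,100 × 25 × 4 × 2 = 8,820,000 bytes.
Track C: exactly 40 minutes = 2,400 s; 48,000 × 2,400 × 4 × 4 = 1,843,200,000 bytes.
Track D: 20 minutes 9 seconds = 1,209 s; 60,000 × 1,209 × 1 × 6 = 435,240,000 bytes.
Track E: 24,000 × 848 × 4 × 2 = 162,816,000 bytes.
Total = 3,029,916,000 bytes = 3029.92 MB.

3029.92 MB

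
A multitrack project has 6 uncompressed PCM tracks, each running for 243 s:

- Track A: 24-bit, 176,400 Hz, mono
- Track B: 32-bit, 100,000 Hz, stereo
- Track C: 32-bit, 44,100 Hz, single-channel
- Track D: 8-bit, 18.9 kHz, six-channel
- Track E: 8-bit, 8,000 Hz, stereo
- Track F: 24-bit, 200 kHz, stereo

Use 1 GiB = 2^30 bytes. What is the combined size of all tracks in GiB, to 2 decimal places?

0.64 GiB

Track A: 176,400 × 243 × 3 × 1 = 128,595,600 bytes.
Track B: 100,000 × 243 × 4 × 2 = 194,400,000 bytes.
Track C: 44,100 × 243 × 4 × 1 = 42,865,200 bytes.
Track D: 18,900 × 243 × 1 × 6 = 27,556,200 bytes.
Track E: 8,000 × 243 × 1 × 2 = 3,888,000 bytes.
Track F: 200,000 × 243 × 3 × 2 = 291,600,000 bytes.
Total = 688,905,000 bytes = 0.64 GiB.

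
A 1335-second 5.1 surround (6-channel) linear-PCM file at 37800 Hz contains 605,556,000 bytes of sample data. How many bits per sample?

16 bits

Bytes per sample = 605,556,000 / (37,800 × 1,335 × 6) = 605,556,000 / 302,778,000 = 2.
Bit depth = 2 × 8 = 16 bits.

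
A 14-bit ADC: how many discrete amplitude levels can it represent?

16,384 levels

2^14 = 16,384.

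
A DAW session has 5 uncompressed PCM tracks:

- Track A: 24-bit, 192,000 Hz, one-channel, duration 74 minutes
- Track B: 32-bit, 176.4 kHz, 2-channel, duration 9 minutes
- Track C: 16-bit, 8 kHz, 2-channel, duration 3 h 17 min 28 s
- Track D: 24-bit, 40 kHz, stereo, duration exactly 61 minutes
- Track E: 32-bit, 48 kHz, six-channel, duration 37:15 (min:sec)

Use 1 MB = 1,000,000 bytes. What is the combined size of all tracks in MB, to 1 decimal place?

7151.7 MB

Track A: 74 minutes = 4,440 s; 192,000 × 4,440 × 3 × 1 = 2,557,440,000 bytes.
Track B: 9 minutes = 540 s; 176,400 × 540 × 4 × 2 = 762,048,000 bytes.
Track C: 3 h 17 min 28 s = 11,848 s; 8,000 × 11,848 × 2 × 2 = 379,136,000 bytes.
Track D: exactly 61 minutes = 3,660 s; 40,000 × 3,660 × 3 × 2 = 878,400,000 bytes.
Track E: 37:15 (min:sec) = 2,235 s; 48,000 × 2,235 × 4 × 6 = 2,574,720,000 bytes.
Total = 7,151,744,000 bytes = 7151.7 MB.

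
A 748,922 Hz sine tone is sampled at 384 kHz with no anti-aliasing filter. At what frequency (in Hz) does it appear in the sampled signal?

19,078 Hz

Nyquist = 384,000/2 = 192,000 Hz; 748,922 Hz exceeds it.
Alias = |748,922 − 2×384,000| = |748,922 − 768,000| = 19,078 Hz.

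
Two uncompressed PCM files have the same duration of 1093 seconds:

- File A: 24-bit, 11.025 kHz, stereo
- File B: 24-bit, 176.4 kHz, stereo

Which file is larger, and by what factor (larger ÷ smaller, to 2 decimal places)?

File A: 11,025 × 3 × 2 = 66,150 bytes/s.
File B: 176,400 × 3 × 2 = 1,058,400 bytes/s.
File B is larger; ratio = 1,156,831,200 / 72,301,950 = 16.00.

File B, by a factor of 16.00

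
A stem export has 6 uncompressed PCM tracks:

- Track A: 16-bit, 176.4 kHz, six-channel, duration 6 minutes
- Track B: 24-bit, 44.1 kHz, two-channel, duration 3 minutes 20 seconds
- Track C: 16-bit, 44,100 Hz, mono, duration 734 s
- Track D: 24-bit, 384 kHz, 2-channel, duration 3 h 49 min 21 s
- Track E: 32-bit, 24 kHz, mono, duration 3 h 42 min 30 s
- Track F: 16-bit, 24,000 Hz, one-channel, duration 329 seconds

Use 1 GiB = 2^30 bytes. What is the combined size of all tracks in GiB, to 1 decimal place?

31.6 GiB

Track A: 6 minutes = 360 s; 176,400 × 360 × 2 × 6 = 762,048,000 bytes.
Track B: 3 minutes 20 seconds = 200 s; 44,100 × 200 × 3 × 2 = 52,920,000 bytes.
Track C: 44,100 × 734 × 2 × 1 = 64,738,800 bytes.
Track D: 3 h 49 min 21 s = 13,761 s; 384,000 × 13,761 × 3 × 2 = 31,705,344,000 bytes.
Track E: 3 h 42 min 30 s = 13,350 s; 24,000 × 13,350 × 4 × 1 = 1,281,600,000 bytes.
Track F: 24,000 × 329 × 2 × 1 = 15,792,000 bytes.
Total = 33,882,442,800 bytes = 31.6 GiB.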